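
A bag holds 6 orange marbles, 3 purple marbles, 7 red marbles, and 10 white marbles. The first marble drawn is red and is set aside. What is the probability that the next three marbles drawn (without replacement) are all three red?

After the first draw, 6 of the remaining 25 marbles are red.
P = 6/25 × 5/24 × 4/23 = 120/13800 = 1/115.

1/115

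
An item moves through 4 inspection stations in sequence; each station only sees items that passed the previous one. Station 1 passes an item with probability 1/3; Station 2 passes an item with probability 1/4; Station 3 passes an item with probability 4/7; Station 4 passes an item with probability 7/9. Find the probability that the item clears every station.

1/27

Multiplying along the chain,
P = 1/3 × 1/4 × 4/7 × 7/9 = 28/756 = 1/27.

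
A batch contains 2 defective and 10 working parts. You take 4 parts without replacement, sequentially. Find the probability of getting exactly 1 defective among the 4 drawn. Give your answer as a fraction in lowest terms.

One ordering (defective drawn first) has probability 2/12 × 10/11 × 9/10 × 8/9 = 1440/11880 = 4/33.
There are C(4,1) = 4 such orderings, each equally likely, so P = 4 × 4/33 = 16/33.

16/33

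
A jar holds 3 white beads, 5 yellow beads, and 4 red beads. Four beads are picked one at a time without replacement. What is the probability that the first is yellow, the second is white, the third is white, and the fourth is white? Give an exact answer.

1/396

Each draw changes the counts, so multiply the conditional probabilities along the sequence:
P = 5/12 × 3/11 × 2/10 × 1/9 = 30/11880 = 1/396.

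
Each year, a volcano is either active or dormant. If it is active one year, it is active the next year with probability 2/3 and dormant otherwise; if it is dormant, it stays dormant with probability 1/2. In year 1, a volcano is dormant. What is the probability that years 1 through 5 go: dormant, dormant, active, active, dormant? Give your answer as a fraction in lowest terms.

1/18

Year 1 is given. For each transition, use the conditional probability from the current state:
P(dormant | dormant) = 1/2; P(active | dormant) = 1/2; P(active | active) = 2/3; P(dormant | active) = 1/3.
P = 1/2 × 1/2 × 2/3 × 1/3 = 2/36 = 1/18.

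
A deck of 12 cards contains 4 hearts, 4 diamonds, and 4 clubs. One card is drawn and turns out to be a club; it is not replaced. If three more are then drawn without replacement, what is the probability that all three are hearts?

4/165

With the first card removed, 4 hearts remain out of 11.
P = 4/11 × 3/10 × 2/9 = 24/990 = 4/165.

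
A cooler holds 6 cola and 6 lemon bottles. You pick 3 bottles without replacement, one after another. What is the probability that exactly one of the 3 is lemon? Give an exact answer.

9/22

One ordering (lemon drawn first) has probability 6/12 × 6/11 × 5/10 = 180/1320 = 3/22.
There are C(3,1) = 3 such orderings, each equally likely, so P = 3 × 3/22 = 9/22.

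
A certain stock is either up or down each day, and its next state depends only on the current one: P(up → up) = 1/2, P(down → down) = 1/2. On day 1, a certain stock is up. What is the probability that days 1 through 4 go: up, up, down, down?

Day 1 is given. For each transition, use the conditional probability from the current state:
P(up | up) = 1/2; P(down | up) = 1/2; P(down | down) = 1/2.
P = 1/2 × 1/2 × 1/2 = 1/8.

1/8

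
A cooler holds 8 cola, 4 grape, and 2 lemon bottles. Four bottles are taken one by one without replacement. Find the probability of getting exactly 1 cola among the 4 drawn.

160/1001

One ordering (cola drawn first) has probability 8/14 × 6/13 × 5/12 × 4/11 = 960/24024 = 40/1001.
There are C(4,1) = 4 such orderings, each equally likely, so P = 4 × 40/1001 = 160/1001.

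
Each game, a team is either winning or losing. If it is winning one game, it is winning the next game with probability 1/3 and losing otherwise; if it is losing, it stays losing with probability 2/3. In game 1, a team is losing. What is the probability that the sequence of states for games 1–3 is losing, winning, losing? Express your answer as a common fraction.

2/9

Game 1 is given. For each transition, use the conditional probability from the current state:
P(winning | losing) = 1/3; P(losing | winning) = 2/3.
P = 1/3 × 2/3 = 2/9.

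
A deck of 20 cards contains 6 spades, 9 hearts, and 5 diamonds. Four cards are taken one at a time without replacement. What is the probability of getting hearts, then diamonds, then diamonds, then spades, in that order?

3/323

Each draw changes the counts, so multiply the conditional probabilities along the sequence:
P = 9/20 × 5/19 × 4/18 × 6/17 = 1080/116280 = 3/323.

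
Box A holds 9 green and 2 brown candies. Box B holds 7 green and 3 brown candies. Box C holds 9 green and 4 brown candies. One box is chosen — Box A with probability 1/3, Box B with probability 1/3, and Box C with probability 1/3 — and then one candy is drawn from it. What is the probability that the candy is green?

3161/4290

From Box A: P(green) = 9/11.
From Box B: P(green) = 7/10.
From Box C: P(green) = 9/13.
Total probability = (1/3)(9/11) + (1/3)(7/10) + (1/3)(9/13) = 3161/4290.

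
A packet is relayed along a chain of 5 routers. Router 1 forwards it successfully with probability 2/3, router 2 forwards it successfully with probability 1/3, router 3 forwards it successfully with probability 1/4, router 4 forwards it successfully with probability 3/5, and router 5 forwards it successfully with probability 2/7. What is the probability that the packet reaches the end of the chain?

Each stage is reached only if all earlier stages succeed, so
P = 2/3 × 1/3 × 1/4 × 3/5 × 2/7 = 12/1260 = 1/105.

1/105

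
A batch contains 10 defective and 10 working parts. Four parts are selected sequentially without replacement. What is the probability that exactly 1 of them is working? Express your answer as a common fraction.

80/323

One ordering (working drawn first) has probability 10/20 × 10/19 × 9/18 × 8/17 = 7200/116280 = 20/323.
There are C(4,1) = 4 such orderings, each equally likely, so P = 4 × 20/323 = 80/323.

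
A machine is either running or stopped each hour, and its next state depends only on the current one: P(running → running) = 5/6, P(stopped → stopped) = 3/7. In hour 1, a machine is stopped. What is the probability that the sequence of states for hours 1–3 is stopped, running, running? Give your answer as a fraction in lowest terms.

10/21

Hour 1 is given. For each transition, use the conditional probability from the current state:
P(running | stopped) = 4/7; P(running | running) = 5/6.
P = 4/7 × 5/6 = 20/42 = 10/21.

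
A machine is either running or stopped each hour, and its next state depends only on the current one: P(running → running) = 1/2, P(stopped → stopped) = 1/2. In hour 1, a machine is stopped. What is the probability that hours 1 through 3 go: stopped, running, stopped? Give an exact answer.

1/4

Hour 1 is given. For each transition, use the conditional probability from the current state:
P(running | stopped) = 1/2; P(stopped | running) = 1/2.
P = 1/2 × 1/2 = 1/4.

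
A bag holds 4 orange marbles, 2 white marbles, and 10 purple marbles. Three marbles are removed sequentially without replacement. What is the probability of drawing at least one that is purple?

27/28

P(no purple) = 6/16 × 5/15 × 4/14 = 120/3360 = 1/28.
P(at least one) = 1 − 1/28 = 27/28.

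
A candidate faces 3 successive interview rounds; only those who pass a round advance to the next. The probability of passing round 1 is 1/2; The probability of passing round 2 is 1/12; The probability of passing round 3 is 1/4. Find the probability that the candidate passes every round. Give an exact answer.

1/96

The events are sequential, so multiply the conditional probabilities:
P = 1/2 × 1/12 × 1/4 = 1/96.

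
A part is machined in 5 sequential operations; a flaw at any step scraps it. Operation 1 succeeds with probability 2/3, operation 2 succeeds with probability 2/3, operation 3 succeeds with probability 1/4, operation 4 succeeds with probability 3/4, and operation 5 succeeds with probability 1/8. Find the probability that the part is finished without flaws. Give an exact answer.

1/96

Multiplying along the chain,
P = 2/3 × 2/3 × 1/4 × 3/4 × 1/8 = 12/1152 = 1/96.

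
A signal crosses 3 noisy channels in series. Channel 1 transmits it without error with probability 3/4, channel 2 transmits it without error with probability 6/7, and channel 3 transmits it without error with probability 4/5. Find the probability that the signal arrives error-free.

18/35

Each stage is reached only if all earlier stages succeed, so
P = 3/4 × 6/7 × 4/5 = 72/140 = 18/35.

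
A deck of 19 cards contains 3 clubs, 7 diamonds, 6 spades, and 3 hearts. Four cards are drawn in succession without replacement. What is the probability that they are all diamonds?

35/3876

P = 7/19 × 6/18 × 5/17 × 4/16 = 840/93024 = 35/3876.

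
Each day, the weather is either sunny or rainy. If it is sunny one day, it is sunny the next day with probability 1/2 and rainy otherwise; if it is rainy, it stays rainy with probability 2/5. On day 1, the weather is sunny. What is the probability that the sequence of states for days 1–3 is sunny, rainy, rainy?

1/5

Day 1 is given. For each transition, use the conditional probability from the current state:
P(rainy | sunny) = 1/2; P(rainy | rainy) = 2/5.
P = 1/2 × 2/5 = 2/10 = 1/5.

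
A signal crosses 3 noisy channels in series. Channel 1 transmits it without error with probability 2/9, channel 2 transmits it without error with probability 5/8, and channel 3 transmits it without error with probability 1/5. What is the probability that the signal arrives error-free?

Each stage is reached only if all earlier stages succeed, so
P = 2/9 × 5/8 × 1/5 = 10/360 = 1/36.

1/36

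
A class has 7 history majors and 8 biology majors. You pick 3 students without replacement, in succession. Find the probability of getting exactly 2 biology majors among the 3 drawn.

28/65

One ordering (biology majors drawn first) has probability 8/15 × 7/14 × 7/13 = 392/2730 = 28/195.
There are C(3,2) = 3 such orderings, each equally likely, so P = 3 × 28/195 = 28/65.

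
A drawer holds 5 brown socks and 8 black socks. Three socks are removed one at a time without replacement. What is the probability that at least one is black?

138/143

P(no black) = 5/13 × 4/12 × 3/11 = 60/1716 = 5/143.
P(at least one) = 1 − 5/143 = 138/143.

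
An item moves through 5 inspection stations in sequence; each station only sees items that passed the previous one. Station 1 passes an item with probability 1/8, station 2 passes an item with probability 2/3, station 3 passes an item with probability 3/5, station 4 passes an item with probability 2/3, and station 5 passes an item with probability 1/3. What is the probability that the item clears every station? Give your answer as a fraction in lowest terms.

1/90

The events are sequential, so multiply the conditional probabilities:
P = 1/8 × 2/3 × 3/5 × 2/3 × 1/3 = 12/1080 = 1/90.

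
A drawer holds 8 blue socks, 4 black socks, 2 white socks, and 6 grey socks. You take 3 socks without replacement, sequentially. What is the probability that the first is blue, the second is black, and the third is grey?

Chain rule:
P = 8/20 × 4/19 × 6/18 = 192/6840 = 8/285.

8/285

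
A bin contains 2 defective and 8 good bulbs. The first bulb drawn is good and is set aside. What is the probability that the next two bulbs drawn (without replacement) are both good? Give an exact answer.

After the first draw, 7 of the remaining 9 bulbs are good.
P = 7/9 × 6/8 = 42/72 = 7/12.

7/12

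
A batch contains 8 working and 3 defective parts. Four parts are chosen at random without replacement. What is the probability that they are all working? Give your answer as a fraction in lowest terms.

7/33

P = 8/11 × 7/10 × 6/9 × 5/8 = 1680/7920 = 7/33.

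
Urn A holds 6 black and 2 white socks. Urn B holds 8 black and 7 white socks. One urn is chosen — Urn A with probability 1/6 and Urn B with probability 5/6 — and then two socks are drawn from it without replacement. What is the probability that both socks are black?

157/504

From Urn A: P(both black) = (6/8)(5/7) = 15/28.
From Urn B: P(both black) = (8/15)(7/14) = 4/15.
Total probability = (1/6)(15/28) + (5/6)(4/15) = 157/504.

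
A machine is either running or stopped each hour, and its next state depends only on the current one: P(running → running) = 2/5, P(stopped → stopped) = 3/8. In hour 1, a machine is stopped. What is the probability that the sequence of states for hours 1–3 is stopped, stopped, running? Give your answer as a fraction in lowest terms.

Hour 1 is given. For each transition, use the conditional probability from the current state:
P(stopped | stopped) = 3/8; P(running | stopped) = 5/8.
P = 3/8 × 5/8 = 15/64.

15/64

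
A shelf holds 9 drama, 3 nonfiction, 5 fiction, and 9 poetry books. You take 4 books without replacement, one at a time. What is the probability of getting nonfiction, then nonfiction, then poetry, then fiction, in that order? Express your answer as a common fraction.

Each draw changes the counts, so multiply the conditional probabilities along the sequence:
P = 3/26 × 2/25 × 9/24 × 5/23 = 270/358800 = 9/11960.

9/11960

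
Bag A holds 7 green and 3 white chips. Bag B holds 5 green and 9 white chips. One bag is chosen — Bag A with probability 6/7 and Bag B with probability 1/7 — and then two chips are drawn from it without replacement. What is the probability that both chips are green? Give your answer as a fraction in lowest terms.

1324/3185

From Bag A: P(both green) = (7/10)(6/9) = 7/15.
From Bag B: P(both green) = (5/14)(4/13) = 10/91.
Total probability = (6/7)(7/15) + (1/7)(10/91) = 1324/3185.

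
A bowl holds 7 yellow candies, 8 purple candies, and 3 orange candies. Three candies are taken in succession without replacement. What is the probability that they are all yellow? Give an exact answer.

P(all yellow) = 7/18 × 6/17 × 5/16 = 210/4896 = 35/816.

35/816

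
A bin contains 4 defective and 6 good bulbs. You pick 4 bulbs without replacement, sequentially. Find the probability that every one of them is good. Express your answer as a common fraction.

1/14

P = 6/10 × 5/9 × 4/8 × 3/7 = 360/5040 = 1/14.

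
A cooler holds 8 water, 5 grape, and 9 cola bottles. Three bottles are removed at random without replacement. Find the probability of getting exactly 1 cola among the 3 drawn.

One ordering (cola drawn first) has probability 9/22 × 13/21 × 12/20 = 1404/9240 = 117/770.
There are C(3,1) = 3 such orderings, each equally likely, so P = 3 × 117/770 = 351/770.

351/770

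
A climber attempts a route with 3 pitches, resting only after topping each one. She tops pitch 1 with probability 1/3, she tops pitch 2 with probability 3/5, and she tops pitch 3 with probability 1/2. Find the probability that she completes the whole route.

Multiplying along the chain,
P = 1/3 × 3/5 × 1/2 = 3/30 = 1/10.

1/10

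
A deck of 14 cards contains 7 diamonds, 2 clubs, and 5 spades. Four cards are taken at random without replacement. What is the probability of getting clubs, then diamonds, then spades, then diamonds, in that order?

Chain rule:
P = 2/14 × 7/13 × 5/12 × 6/11 = 420/24024 = 5/286.

5/286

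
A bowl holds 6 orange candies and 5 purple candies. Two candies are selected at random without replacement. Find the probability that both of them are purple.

P(every draw is purple) = 5/11 × 4/10 = 20/110 = 2/11.

2/11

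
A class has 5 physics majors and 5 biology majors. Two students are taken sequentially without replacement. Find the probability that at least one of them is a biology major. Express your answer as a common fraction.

7/9

P(no biology majors) = 5/10 × 4/9 = 20/90 = 2/9.
P(at least one) = 1 − 2/9 = 7/9.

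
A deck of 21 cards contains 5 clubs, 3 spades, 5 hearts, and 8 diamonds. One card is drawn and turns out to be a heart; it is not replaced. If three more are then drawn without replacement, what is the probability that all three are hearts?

1/285

After the first draw, 4 of the remaining 20 cards are hearts.
P = 4/20 × 3/19 × 2/18 = 24/6840 = 1/285.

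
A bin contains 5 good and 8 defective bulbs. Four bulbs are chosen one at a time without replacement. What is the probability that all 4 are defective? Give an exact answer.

14/143

P = 8/13 × 7/12 × 6/11 × 5/10 = 1680/17160 = 14/143.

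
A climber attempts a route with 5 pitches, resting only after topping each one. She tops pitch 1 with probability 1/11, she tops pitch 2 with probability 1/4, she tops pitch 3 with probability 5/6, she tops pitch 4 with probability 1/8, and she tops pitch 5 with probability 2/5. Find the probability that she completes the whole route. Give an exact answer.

1/1056

The events are sequential, so multiply the conditional probabilities:
P = 1/11 × 1/4 × 5/6 × 1/8 × 2/5 = 10/10560 = 1/1056.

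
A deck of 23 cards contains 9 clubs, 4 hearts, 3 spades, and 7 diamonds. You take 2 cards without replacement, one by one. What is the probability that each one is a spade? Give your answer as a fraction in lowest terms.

3/253

P(all spades) = 3/23 × 2/22 = 6/506 = 3/253.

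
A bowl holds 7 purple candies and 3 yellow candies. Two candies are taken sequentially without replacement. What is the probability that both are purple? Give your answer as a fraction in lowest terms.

P(all purple) = 7/10 × 6/9 = 42/90 = 7/15.

7/15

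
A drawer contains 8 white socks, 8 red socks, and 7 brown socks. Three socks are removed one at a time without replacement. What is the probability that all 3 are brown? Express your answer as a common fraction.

P = 7/23 × 6/22 × 5/21 = 210/10626 = 5/253.

5/253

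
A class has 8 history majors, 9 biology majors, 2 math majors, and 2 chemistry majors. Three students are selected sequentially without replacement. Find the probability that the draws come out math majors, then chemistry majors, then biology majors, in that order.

3/665

Each draw changes the counts, so multiply the conditional probabilities along the sequence:
P = 2/21 × 2/20 × 9/19 = 36/7980 = 3/665.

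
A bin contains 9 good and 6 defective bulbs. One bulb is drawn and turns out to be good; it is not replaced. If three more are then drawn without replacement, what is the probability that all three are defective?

5/91

After the first draw, 6 of the remaining 14 bulbs are defective.
P = 6/14 × 5/13 × 4/12 = 120/2184 = 5/91.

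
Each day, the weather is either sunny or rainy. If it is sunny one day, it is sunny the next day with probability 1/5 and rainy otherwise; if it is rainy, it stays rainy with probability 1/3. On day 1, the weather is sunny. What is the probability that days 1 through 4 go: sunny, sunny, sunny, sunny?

Day 1 is given. For each transition, use the conditional probability from the current state:
P(sunny | sunny) = 1/5; P(sunny | sunny) = 1/5; P(sunny | sunny) = 1/5.
P = 1/5 × 1/5 × 1/5 = 1/125.

1/125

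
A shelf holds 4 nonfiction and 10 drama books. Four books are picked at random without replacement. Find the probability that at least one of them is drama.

1000/1001

P(no drama) = 4/14 × 3/13 × 2/12 × 1/11 = 24/24024 = 1/1001.
P(at least one) = 1 − 1/1001 = 1000/1001.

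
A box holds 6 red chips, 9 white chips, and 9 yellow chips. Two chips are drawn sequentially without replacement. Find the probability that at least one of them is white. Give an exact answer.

P(no white) = 15/24 × 14/23 = 210/552 = 35/92.
P(at least one) = 1 − 35/92 = 57/92.

57/92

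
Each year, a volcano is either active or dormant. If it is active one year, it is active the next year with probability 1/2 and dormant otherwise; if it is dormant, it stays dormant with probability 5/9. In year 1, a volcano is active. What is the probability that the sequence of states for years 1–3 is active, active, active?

1/4

Year 1 is given. For each transition, use the conditional probability from the current state:
P(active | active) = 1/2; P(active | active) = 1/2.
P = 1/2 × 1/2 = 1/4.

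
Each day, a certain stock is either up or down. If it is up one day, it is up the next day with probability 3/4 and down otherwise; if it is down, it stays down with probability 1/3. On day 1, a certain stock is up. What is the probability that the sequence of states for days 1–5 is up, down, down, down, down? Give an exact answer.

Day 1 is given. For each transition, use the conditional probability from the current state:
P(down | up) = 1/4; P(down | down) = 1/3; P(down | down) = 1/3; P(down | down) = 1/3.
P = 1/4 × 1/3 × 1/3 × 1/3 = 1/108.

1/108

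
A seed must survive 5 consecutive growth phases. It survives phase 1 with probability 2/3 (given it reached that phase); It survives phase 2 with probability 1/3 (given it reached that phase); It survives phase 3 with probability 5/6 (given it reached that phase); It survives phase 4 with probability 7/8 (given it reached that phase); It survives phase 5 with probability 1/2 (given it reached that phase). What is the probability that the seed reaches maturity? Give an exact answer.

Multiplying along the chain,
P = 2/3 × 1/3 × 5/6 × 7/8 × 1/2 = 70/864 = 35/432.

35/432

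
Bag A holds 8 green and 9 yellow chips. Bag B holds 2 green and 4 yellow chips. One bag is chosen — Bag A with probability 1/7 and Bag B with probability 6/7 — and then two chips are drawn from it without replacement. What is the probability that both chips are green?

103/1190

From Bag A: P(both green) = (8/17)(7/16) = 7/34.
From Bag B: P(both green) = (2/6)(1/5) = 1/15.
Total probability = (1/7)(7/34) + (6/7)(1/15) = 103/1190.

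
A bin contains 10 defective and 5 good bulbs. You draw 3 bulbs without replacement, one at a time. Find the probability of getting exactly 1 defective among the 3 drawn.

One ordering (defective drawn first) has probability 10/15 × 5/14 × 4/13 = 200/2730 = 20/273.
There are C(3,1) = 3 such orderings, each equally likely, so P = 3 × 20/273 = 20/91.

20/91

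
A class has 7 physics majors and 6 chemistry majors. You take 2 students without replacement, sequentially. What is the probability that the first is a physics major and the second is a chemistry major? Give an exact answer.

7/26

Each draw changes the counts, so multiply the conditional probabilities along the sequence:
P = 7/13 × 6/12 = 42/156 = 7/26.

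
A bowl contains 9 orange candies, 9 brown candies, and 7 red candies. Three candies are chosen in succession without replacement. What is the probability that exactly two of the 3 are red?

189/1150

One ordering (red drawn first) has probability 7/25 × 6/24 × 18/23 = 756/13800 = 63/1150.
There are C(3,2) = 3 such orderings, each equally likely, so P = 3 × 63/1150 = 189/1150.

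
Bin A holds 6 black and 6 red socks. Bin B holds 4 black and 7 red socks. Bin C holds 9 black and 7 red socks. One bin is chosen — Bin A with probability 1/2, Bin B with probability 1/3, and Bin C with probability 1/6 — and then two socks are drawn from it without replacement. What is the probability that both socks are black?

From Bin A: P(both black) = (6/12)(5/11) = 5/22.
From Bin B: P(both black) = (4/11)(3/10) = 6/55.
From Bin C: P(both black) = (9/16)(8/15) = 3/10.
Total probability = (1/2)(5/22) + (1/3)(6/55) + (1/6)(3/10) = 1/5.

1/5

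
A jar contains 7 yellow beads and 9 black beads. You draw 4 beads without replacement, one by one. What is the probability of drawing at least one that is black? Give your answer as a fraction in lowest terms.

P(no black) = 7/16 × 6/15 × 5/14 × 4/13 = 840/43680 = 1/52.
P(at least one) = 1 − 1/52 = 51/52.

51/52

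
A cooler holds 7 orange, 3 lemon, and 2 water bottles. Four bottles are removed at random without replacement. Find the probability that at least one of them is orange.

P(no orange) = 5/12 × 4/11 × 3/10 × 2/9 = 120/11880 = 1/99.
P(at least one) = 1 − 1/99 = 98/99.

98/99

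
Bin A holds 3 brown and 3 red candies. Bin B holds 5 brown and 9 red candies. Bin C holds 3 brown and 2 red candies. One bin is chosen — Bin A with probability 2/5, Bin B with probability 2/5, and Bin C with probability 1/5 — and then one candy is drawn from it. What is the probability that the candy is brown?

From Bin A: P(brown) = 3/6.
From Bin B: P(brown) = 5/14.
From Bin C: P(brown) = 3/5.
Total probability = (2/5)(3/6) + (2/5)(5/14) + (1/5)(3/5) = 81/175.

81/175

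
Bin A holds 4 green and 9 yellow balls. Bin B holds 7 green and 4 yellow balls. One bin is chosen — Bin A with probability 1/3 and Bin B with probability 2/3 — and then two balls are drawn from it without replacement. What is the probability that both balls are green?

601/2145

From Bin A: P(both green) = (4/13)(3/12) = 1/13.
From Bin B: P(both green) = (7/11)(6/10) = 21/55.
Total probability = (1/3)(1/13) + (2/3)(21/55) = 601/2145.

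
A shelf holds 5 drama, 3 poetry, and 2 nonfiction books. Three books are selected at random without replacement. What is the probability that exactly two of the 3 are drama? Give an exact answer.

One ordering (drama drawn first) has probability 5/10 × 4/9 × 5/8 = 100/720 = 5/36.
There are C(3,2) = 3 such orderings, each equally likely, so P = 3 × 5/36 = 5/12.

5/12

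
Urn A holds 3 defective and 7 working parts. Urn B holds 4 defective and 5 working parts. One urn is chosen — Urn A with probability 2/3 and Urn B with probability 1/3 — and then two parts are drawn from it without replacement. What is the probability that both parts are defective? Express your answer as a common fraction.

From Urn A: P(both defective) = (3/10)(2/9) = 1/15.
From Urn B: P(both defective) = (4/9)(3/8) = 1/6.
Total probability = (2/3)(1/15) + (1/3)(1/6) = 1/10.

1/10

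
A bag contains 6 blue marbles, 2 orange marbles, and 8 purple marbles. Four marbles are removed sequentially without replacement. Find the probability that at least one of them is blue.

P(no blue) = 10/16 × 9/15 × 8/14 × 7/13 = 5040/43680 = 3/26.
P(at least one) = 1 − 3/26 = 23/26.

23/26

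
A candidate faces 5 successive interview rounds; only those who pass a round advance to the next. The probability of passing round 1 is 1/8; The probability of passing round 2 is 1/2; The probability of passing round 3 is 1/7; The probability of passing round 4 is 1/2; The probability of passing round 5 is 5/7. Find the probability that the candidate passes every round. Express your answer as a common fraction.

5/1568

Multiplying along the chain,
P = 1/8 × 1/2 × 1/7 × 1/2 × 5/7 = 5/1568.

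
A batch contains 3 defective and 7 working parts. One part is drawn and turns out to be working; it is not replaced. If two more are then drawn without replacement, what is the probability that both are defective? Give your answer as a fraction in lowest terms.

After the first draw, 3 of the remaining 9 parts are defective.
P = 3/9 × 2/8 = 6/72 = 1/12.

1/12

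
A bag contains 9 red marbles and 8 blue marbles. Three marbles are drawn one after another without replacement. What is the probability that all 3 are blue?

P(every draw is blue) = 8/17 × 7/16 × 6/15 = 336/4080 = 7/85.

7/85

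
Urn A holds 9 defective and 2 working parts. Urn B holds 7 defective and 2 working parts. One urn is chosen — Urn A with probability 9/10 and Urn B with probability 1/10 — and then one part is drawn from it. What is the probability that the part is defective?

403/495

From Urn A: P(defective) = 9/11.
From Urn B: P(defective) = 7/9.
Total probability = (9/10)(9/11) + (1/10)(7/9) = 403/495.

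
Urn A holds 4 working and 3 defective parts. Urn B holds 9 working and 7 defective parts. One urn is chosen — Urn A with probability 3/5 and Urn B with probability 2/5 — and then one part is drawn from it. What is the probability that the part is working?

159/280

From Urn A: P(working) = 4/7.
From Urn B: P(working) = 9/16.
Total probability = (3/5)(4/7) + (2/5)(9/16) = 159/280.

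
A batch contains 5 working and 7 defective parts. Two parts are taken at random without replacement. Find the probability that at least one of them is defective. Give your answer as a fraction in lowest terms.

28/33

P(no defective) = 5/12 × 4/11 = 20/132 = 5/33.
P(at least one) = 1 − 5/33 = 28/33.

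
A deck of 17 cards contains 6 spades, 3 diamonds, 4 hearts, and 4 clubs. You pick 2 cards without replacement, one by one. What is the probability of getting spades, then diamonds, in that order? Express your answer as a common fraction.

9/136

Chain rule:
P = 6/17 × 3/16 = 18/272 = 9/136.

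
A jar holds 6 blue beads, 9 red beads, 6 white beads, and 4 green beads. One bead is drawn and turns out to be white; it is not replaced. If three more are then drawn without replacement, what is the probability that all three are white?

After the first draw, 5 of the remaining 24 beads are white.
P = 5/24 × 4/23 × 3/22 = 60/12144 = 5/1012.

5/1012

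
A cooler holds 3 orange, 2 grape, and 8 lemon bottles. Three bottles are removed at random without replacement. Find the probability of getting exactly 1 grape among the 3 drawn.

One ordering (grape drawn first) has probability 2/13 × 11/12 × 10/11 = 220/1716 = 5/39.
There are C(3,1) = 3 such orderings, each equally likely, so P = 3 × 5/39 = 5/13.

5/13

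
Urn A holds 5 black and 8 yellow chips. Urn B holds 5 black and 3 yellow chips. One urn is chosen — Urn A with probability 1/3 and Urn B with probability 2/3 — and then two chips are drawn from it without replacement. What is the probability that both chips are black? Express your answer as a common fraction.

230/819

From Urn A: P(both black) = (5/13)(4/12) = 5/39.
From Urn B: P(both black) = (5/8)(4/7) = 5/14.
Total probability = (1/3)(5/39) + (2/3)(5/14) = 230/819.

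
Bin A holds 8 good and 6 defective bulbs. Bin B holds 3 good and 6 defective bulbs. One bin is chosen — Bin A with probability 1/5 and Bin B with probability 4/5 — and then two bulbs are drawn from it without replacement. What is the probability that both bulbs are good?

5/39

From Bin A: P(both good) = (8/14)(7/13) = 4/13.
From Bin B: P(both good) = (3/9)(2/8) = 1/12.
Total probability = (1/5)(4/13) + (4/5)(1/12) = 5/39.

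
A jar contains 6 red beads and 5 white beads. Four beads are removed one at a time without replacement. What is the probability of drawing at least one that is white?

21/22

P(no white) = 6/11 × 5/10 × 4/9 × 3/8 = 360/7920 = 1/22.
P(at least one) = 1 − 1/22 = 21/22.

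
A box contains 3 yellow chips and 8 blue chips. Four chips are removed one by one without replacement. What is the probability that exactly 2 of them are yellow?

One ordering (yellow drawn first) has probability 3/11 × 2/10 × 8/9 × 7/8 = 336/7920 = 7/165.
There are C(4,2) = 6 such orderings, each equally likely, so P = 6 × 7/165 = 14/55.

14/55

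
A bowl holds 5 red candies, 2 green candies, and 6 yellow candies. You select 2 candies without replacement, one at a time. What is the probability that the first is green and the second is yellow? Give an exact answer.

1/13

Chain rule:
P = 2/13 × 6/12 = 12/156 = 1/13.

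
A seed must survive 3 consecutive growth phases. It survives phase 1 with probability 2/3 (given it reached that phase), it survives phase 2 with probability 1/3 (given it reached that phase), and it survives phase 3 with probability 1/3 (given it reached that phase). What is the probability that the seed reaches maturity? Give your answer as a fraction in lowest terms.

2/27

Multiplying along the chain,
P = 2/3 × 1/3 × 1/3 = 2/27.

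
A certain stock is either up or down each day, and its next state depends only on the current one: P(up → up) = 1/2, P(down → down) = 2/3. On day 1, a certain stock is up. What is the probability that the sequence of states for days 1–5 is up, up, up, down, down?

Day 1 is given. For each transition, use the conditional probability from the current state:
P(up | up) = 1/2; P(up | up) = 1/2; P(down | up) = 1/2; P(down | down) = 2/3.
P = 1/2 × 1/2 × 1/2 × 2/3 = 2/24 = 1/12.

1/12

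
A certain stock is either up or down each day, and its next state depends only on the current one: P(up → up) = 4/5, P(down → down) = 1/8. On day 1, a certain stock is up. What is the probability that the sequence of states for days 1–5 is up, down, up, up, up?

14/125

Day 1 is given. For each transition, use the conditional probability from the current state:
P(down | up) = 1/5; P(up | down) = 7/8; P(up | up) = 4/5; P(up | up) = 4/5.
P = 1/5 × 7/8 × 4/5 × 4/5 = 112/1000 = 14/125.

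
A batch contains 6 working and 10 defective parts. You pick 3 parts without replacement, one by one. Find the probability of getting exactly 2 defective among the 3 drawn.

One ordering (defective drawn first) has probability 10/16 × 9/15 × 6/14 = 540/3360 = 9/56.
There are C(3,2) = 3 such orderings, each equally likely, so P = 3 × 9/56 = 27/56.

27/56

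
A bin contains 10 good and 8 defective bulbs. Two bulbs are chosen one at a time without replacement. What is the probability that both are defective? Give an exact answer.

28/153

P(every draw is defective) = 8/18 × 7/17 = 56/306 = 28/153.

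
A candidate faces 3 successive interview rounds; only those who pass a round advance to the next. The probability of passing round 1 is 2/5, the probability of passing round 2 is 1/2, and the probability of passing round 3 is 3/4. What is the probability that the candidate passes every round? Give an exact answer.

3/20

The events are sequential, so multiply the conditional probabilities:
P = 2/5 × 1/2 × 3/4 = 6/40 = 3/20.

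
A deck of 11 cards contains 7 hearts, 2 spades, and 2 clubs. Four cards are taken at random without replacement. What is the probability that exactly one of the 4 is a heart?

14/165

One ordering (a heart drawn first) has probability 7/11 × 4/10 × 3/9 × 2/8 = 168/7920 = 7/330.
There are C(4,1) = 4 such orderings, each equally likely, so P = 4 × 7/330 = 14/165.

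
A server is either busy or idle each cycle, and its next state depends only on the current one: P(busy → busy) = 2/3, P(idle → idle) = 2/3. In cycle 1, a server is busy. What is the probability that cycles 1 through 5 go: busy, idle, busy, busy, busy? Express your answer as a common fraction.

Cycle 1 is given. For each transition, use the conditional probability from the current state:
P(idle | busy) = 1/3; P(busy | idle) = 1/3; P(busy | busy) = 2/3; P(busy | busy) = 2/3.
P = 1/3 × 1/3 × 2/3 × 2/3 = 4/81.

4/81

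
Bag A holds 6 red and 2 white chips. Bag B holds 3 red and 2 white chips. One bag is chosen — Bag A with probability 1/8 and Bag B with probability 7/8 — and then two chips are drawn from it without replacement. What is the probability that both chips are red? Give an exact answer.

From Bag A: P(both red) = (6/8)(5/7) = 15/28.
From Bag B: P(both red) = (3/5)(2/4) = 3/10.
Total probability = (1/8)(15/28) + (7/8)(3/10) = 369/1120.

369/1120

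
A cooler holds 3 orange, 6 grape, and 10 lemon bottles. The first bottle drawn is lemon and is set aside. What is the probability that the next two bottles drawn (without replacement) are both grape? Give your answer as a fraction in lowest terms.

5/51

After the first draw, 6 of the remaining 18 bottles are grape.
P = 6/18 × 5/17 = 30/306 = 5/51.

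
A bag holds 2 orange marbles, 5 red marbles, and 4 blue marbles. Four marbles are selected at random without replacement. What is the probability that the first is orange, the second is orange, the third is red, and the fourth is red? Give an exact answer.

1/198

Each draw changes the counts, so multiply the conditional probabilities along the sequence:
P = 2/11 × 1/10 × 5/9 × 4/8 = 40/7920 = 1/198.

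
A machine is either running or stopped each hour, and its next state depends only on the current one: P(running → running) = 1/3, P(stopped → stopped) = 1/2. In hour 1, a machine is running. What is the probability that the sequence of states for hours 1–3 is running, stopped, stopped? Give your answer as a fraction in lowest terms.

1/3

Hour 1 is given. For each transition, use the conditional probability from the current state:
P(stopped | running) = 2/3; P(stopped | stopped) = 1/2.
P = 2/3 × 1/2 = 2/6 = 1/3.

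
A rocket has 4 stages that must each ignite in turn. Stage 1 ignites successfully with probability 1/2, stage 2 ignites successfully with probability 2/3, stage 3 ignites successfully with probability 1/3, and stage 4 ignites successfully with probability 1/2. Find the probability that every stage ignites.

Multiplying along the chain,
P = 1/2 × 2/3 × 1/3 × 1/2 = 2/36 = 1/18.

1/18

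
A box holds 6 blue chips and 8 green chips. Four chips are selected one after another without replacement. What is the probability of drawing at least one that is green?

P(no green) = 6/14 × 5/13 × 4/12 × 3/11 = 360/24024 = 15/1001.
P(at least one) = 1 − 15/1001 = 986/1001.

986/1001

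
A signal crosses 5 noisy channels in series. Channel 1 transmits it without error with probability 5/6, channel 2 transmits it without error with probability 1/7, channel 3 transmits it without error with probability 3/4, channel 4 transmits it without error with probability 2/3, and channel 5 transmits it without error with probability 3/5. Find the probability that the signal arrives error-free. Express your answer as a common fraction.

Multiplying along the chain,
P = 5/6 × 1/7 × 3/4 × 2/3 × 3/5 = 90/2520 = 1/28.

1/28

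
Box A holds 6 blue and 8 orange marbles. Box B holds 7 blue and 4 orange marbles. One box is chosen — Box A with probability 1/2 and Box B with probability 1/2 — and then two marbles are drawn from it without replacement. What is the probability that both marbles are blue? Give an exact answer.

1368/5005

From Box A: P(both blue) = (6/14)(5/13) = 15/91.
From Box B: P(both blue) = (7/11)(6/10) = 21/55.
Total probability = (1/2)(15/91) + (1/2)(21/55) = 1368/5005.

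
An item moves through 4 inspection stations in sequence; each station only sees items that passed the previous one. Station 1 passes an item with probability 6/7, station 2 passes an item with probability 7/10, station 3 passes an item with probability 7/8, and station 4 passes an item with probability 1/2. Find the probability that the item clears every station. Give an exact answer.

21/80

Each stage is reached only if all earlier stages succeed, so
P = 6/7 × 7/10 × 7/8 × 1/2 = 294/1120 = 21/80.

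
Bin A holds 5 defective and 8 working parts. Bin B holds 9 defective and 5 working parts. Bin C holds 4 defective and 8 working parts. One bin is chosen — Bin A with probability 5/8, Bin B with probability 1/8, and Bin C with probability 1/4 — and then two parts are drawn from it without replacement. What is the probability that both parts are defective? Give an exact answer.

3659/24024

From Bin A: P(both defective) = (5/13)(4/12) = 5/39.
From Bin B: P(both defective) = (9/14)(8/13) = 36/91.
From Bin C: P(both defective) = (4/12)(3/11) = 1/11.
Total probability = (5/8)(5/39) + (1/8)(36/91) + (1/4)(1/11) = 3659/24024.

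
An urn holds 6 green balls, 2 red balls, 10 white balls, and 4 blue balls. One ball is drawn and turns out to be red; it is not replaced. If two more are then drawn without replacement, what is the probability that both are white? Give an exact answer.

With the first ball removed, 10 white remain out of 21.
P = 10/21 × 9/20 = 90/420 = 3/14.

3/14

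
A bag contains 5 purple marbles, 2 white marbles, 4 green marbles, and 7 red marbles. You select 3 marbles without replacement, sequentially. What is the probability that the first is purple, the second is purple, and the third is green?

Chain rule:
P = 5/18 × 4/17 × 4/16 = 80/4896 = 5/306.

5/306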